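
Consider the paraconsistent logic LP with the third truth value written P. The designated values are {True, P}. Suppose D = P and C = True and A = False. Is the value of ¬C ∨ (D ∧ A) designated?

No

¬C = ¬True = False
D ∧ A = P ∧ False = False
¬C ∨ (D ∧ A) = False ∨ False = False
False ∉ {True, P}.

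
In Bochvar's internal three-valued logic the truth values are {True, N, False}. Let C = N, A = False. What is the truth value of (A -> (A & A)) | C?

N

A & A = False & False = False
A -> (A & A) = False -> False = True
(A -> (A & A)) | C = True | N = N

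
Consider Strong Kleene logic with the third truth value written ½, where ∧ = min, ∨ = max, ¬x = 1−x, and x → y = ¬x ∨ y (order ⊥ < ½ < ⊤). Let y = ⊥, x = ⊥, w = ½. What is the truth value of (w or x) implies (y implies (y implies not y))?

w or x = ½ or ⊥ = ½
not y = not ⊥ = ⊤
y implies not y = ⊥ implies ⊤ = ⊤
y implies (y implies not y) = ⊥ implies ⊤ = ⊤
(w or x) implies (y implies (y implies not y)) = ½ implies ⊤ = ⊤  [not ½ or ⊤]

⊤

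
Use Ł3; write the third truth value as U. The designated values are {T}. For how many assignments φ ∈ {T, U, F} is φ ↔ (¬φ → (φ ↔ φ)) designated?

1

φ=T: T ✓
φ=U: U ·
φ=F: F ·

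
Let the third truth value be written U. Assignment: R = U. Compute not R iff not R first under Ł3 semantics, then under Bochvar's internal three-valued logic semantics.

In Ł3: not R = not U = U
not R = not U = U
not R iff not R = U iff U = 1
In Bochvar's internal three-valued logic: not R = not U = U
not R = not U = U
not R iff not R = U iff U = U
They differ because Ł3 and Bochvar's internal three-valued logic treat U differently under the binary connectives.

1; U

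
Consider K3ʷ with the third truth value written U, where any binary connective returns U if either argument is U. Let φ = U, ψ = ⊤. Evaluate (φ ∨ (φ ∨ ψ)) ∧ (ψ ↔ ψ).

φ ∨ ψ = U ∨ ⊤ = U
φ ∨ (φ ∨ ψ) = U ∨ U = U
ψ ↔ ψ = ⊤ ↔ ⊤ = ⊤
(φ ∨ (φ ∨ ψ)) ∧ (ψ ↔ ψ) = U ∧ ⊤ = U

U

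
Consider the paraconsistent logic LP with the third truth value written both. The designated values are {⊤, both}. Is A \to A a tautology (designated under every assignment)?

Every assignment of A over {⊤, both, ⊥} gives a value in {⊤, both}.
In particular, with A=both: A \to A = both.

Yes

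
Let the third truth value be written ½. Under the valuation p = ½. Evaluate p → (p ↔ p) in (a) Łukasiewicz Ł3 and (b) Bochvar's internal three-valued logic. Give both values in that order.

In Łukasiewicz Ł3: p ↔ p = ½ ↔ ½ = true
p → (p ↔ p) = ½ → true = true
In Bochvar's internal three-valued logic: p ↔ p = ½ ↔ ½ = ½
p → (p ↔ p) = ½ → ½ = ½
They differ because Łukasiewicz Ł3 and Bochvar's internal three-valued logic treat ½ differently under the binary connectives.

true; ½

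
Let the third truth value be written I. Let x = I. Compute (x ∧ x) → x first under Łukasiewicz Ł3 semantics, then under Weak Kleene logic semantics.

In Łukasiewicz Ł3: x ∧ x = I ∧ I = I
(x ∧ x) → x = I → I = T  [min(1, 1−½+½)]
In Weak Kleene logic: x ∧ x = I ∧ I = I
(x ∧ x) → x = I → I = I
They differ because Łukasiewicz Ł3 and Weak Kleene logic treat I differently under the binary connectives.

T; I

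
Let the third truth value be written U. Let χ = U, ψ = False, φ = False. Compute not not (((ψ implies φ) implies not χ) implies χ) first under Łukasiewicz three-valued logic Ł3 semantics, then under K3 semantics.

In Łukasiewicz three-valued logic Ł3: ψ implies φ = False implies False = True
not χ = not U = U
(ψ implies φ) implies not χ = True implies U = U
((ψ implies φ) implies not χ) implies χ = U implies U = True
not (((ψ implies φ) implies not χ) implies χ) = not True = False
not not (((ψ implies φ) implies not χ) implies χ) = not False = True
In K3: ψ implies φ = False implies False = True
not χ = not U = U
(ψ implies φ) implies not χ = True implies U = U  [not True or U]
((ψ implies φ) implies not χ) implies χ = U implies U = U
not (((ψ implies φ) implies not χ) implies χ) = not U = U
not not (((ψ implies φ) implies not χ) implies χ) = not U = U
They differ because Łukasiewicz three-valued logic Ł3 and K3 treat U differently under implication.

True; U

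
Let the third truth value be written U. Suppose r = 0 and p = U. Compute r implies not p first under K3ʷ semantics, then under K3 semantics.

U; 1

In K3ʷ: not p = not U = U
r implies not p = 0 implies U = U
In K3: not p = not U = U
r implies not p = 0 implies U = 1  [not 0 or U]
They differ because K3ʷ and K3 treat U differently under the binary connectives.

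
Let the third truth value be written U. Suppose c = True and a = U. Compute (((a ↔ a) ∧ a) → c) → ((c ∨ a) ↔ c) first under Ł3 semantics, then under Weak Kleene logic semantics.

In Ł3: a ↔ a = U ↔ U = True
(a ↔ a) ∧ a = True ∧ U = U
((a ↔ a) ∧ a) → c = U → True = True
c ∨ a = True ∨ U = True
(c ∨ a) ↔ c = True ↔ True = True
(((a ↔ a) ∧ a) → c) → ((c ∨ a) ↔ c) = True → True = True
In Weak Kleene logic: a ↔ a = U ↔ U = U
(a ↔ a) ∧ a = U ∧ U = U
((a ↔ a) ∧ a) → c = U → True = U  [any arg is the third value ⇒ result is the third value]
c ∨ a = True ∨ U = U
(c ∨ a) ↔ c = U ↔ True = U
(((a ↔ a) ∧ a) → c) → ((c ∨ a) ↔ c) = U → U = U
They differ because Ł3 and Weak Kleene logic treat U differently under the binary connectives.

True; U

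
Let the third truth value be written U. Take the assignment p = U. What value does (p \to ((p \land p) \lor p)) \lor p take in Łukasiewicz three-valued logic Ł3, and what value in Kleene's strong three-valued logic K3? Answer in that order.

T; U

In Łukasiewicz three-valued logic Ł3: p \land p = U \land U = U
(p \land p) \lor p = U \lor U = U
p \to ((p \land p) \lor p) = U \to U = T  [min(1, 1−½+½)]
(p \to ((p \land p) \lor p)) \lor p = T \lor U = T
In Kleene's strong three-valued logic K3: p \land p = U \land U = U
(p \land p) \lor p = U \lor U = U
p \to ((p \land p) \lor p) = U \to U = U  [\lnot U \lor U]
(p \to ((p \land p) \lor p)) \lor p = U \lor U = U
They differ because Łukasiewicz three-valued logic Ł3 and Kleene's strong three-valued logic K3 treat U differently under implication.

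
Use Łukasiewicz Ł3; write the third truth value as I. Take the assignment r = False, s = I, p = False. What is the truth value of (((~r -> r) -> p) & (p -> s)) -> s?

~r = ~False = True
~r -> r = True -> False = False
(~r -> r) -> p = False -> False = True
p -> s = False -> I = True  [min(1, 1−0+½)]
((~r -> r) -> p) & (p -> s) = True & True = True
(((~r -> r) -> p) & (p -> s)) -> s = True -> I = I

I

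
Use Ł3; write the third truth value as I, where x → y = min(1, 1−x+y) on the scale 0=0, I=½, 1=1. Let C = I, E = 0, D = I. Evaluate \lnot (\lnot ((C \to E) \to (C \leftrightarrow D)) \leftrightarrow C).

I

C \to E = I \to 0 = I  [min(1, 1−½+0)]
C \leftrightarrow D = I \leftrightarrow I = 1
(C \to E) \to (C \leftrightarrow D) = I \to 1 = 1
\lnot ((C \to E) \to (C \leftrightarrow D)) = \lnot 1 = 0
\lnot ((C \to E) \to (C \leftrightarrow D)) \leftrightarrow C = 0 \leftrightarrow I = I
\lnot (\lnot ((C \to E) \to (C \leftrightarrow D)) \leftrightarrow C) = \lnot I = I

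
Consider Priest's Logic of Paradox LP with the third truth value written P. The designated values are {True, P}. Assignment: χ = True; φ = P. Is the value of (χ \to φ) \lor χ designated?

Yes

χ \to φ = True \to P = P  [\lnot True \lor P]
(χ \to φ) \lor χ = P \lor True = True
True ∈ {True, P}.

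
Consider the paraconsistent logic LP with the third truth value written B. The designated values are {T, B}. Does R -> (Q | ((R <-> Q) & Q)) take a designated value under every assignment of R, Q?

No

Countermodel: R=T, Q=F gives F, which is not designated.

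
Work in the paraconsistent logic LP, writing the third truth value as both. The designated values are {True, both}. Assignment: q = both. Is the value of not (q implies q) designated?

Yes

q implies q = both implies both = both  [not both or both]
not (q implies q) = not both = both
both ∈ {True, both}.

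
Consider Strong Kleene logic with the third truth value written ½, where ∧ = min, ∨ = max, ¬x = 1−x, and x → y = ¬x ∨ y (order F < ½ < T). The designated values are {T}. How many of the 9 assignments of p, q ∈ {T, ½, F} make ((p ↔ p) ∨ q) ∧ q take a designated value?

3

Designated under: (p=T, q=T); (p=½, q=T); (p=F, q=T).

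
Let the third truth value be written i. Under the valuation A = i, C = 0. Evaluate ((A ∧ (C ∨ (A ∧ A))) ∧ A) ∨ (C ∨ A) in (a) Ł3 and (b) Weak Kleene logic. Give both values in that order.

In Ł3: A ∧ A = i ∧ i = i
C ∨ (A ∧ A) = 0 ∨ i = i
A ∧ (C ∨ (A ∧ A)) = i ∧ i = i
(A ∧ (C ∨ (A ∧ A))) ∧ A = i ∧ i = i
C ∨ A = 0 ∨ i = i
((A ∧ (C ∨ (A ∧ A))) ∧ A) ∨ (C ∨ A) = i ∨ i = i
In Weak Kleene logic: A ∧ A = i ∧ i = i
C ∨ (A ∧ A) = 0 ∨ i = i
A ∧ (C ∨ (A ∧ A)) = i ∧ i = i
(A ∧ (C ∨ (A ∧ A))) ∧ A = i ∧ i = i
C ∨ A = 0 ∨ i = i
((A ∧ (C ∨ (A ∧ A))) ∧ A) ∨ (C ∨ A) = i ∨ i = i

i; i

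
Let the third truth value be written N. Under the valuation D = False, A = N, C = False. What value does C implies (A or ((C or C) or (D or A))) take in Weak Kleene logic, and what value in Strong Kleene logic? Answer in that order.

In Weak Kleene logic: C or C = False or False = False
D or A = False or N = N
(C or C) or (D or A) = False or N = N
A or ((C or C) or (D or A)) = N or N = N
C implies (A or ((C or C) or (D or A))) = False implies N = N  [any arg is the third value ⇒ result is the third value]
In Strong Kleene logic: C or C = False or False = False
D or A = False or N = N
(C or C) or (D or A) = False or N = N
A or ((C or C) or (D or A)) = N or N = N
C implies (A or ((C or C) or (D or A))) = False implies N = True
They differ because Weak Kleene logic and Strong Kleene logic treat N differently under the binary connectives.

N; True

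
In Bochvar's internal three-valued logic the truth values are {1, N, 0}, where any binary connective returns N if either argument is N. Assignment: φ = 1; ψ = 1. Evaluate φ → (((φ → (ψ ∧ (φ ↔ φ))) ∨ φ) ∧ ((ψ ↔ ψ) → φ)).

1

φ ↔ φ = 1 ↔ 1 = 1
ψ ∧ (φ ↔ φ) = 1 ∧ 1 = 1
φ → (ψ ∧ (φ ↔ φ)) = 1 → 1 = 1
(φ → (ψ ∧ (φ ↔ φ))) ∨ φ = 1 ∨ 1 = 1
ψ ↔ ψ = 1 ↔ 1 = 1
(ψ ↔ ψ) → φ = 1 → 1 = 1
((φ → (ψ ∧ (φ ↔ φ))) ∨ φ) ∧ ((ψ ↔ ψ) → φ) = 1 ∧ 1 = 1
φ → (((φ → (ψ ∧ (φ ↔ φ))) ∨ φ) ∧ ((ψ ↔ ψ) → φ)) = 1 → 1 = 1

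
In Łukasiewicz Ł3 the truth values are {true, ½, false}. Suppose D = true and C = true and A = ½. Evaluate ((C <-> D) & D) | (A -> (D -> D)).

C <-> D = true <-> true = true
(C <-> D) & D = true & true = true
D -> D = true -> true = true
A -> (D -> D) = ½ -> true = true
((C <-> D) & D) | (A -> (D -> D)) = true | true = true

true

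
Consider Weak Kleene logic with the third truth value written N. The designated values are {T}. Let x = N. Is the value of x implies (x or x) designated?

x or x = N or N = N
x implies (x or x) = N implies N = N
N ∉ {T}.

No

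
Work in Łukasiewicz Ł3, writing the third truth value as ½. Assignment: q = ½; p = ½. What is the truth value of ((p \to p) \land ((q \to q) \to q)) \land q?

½

p \to p = ½ \to ½ = 1  [min(1, 1−½+½)]
q \to q = ½ \to ½ = 1
(q \to q) \to q = 1 \to ½ = ½
(p \to p) \land ((q \to q) \to q) = 1 \land ½ = ½
((p \to p) \land ((q \to q) \to q)) \land q = ½ \land ½ = ½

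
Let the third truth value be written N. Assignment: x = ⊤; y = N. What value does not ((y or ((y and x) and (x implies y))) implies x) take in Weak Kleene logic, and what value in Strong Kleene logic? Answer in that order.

N; ⊥

In Weak Kleene logic: y and x = N and ⊤ = N
x implies y = ⊤ implies N = N  [any arg is the third value ⇒ result is the third value]
(y and x) and (x implies y) = N and N = N
y or ((y and x) and (x implies y)) = N or N = N
(y or ((y and x) and (x implies y))) implies x = N implies ⊤ = N
not ((y or ((y and x) and (x implies y))) implies x) = not N = N
In Strong Kleene logic: y and x = N and ⊤ = N
x implies y = ⊤ implies N = N  [not ⊤ or N]
(y and x) and (x implies y) = N and N = N
y or ((y and x) and (x implies y)) = N or N = N
(y or ((y and x) and (x implies y))) implies x = N implies ⊤ = ⊤
not ((y or ((y and x) and (x implies y))) implies x) = not ⊤ = ⊥
They differ because Weak Kleene logic and Strong Kleene logic treat N differently under the binary connectives.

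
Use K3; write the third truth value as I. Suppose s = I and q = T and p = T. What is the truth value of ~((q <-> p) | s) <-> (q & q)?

F

q <-> p = T <-> T = T
(q <-> p) | s = T | I = T
~((q <-> p) | s) = ~T = F
q & q = T & T = T
~((q <-> p) | s) <-> (q & q) = F <-> T = F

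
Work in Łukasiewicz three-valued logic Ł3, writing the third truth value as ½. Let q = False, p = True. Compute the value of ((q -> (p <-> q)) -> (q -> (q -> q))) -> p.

True

p <-> q = True <-> False = False
q -> (p <-> q) = False -> False = True
q -> q = False -> False = True
q -> (q -> q) = False -> True = True
(q -> (p <-> q)) -> (q -> (q -> q)) = True -> True = True
((q -> (p <-> q)) -> (q -> (q -> q))) -> p = True -> True = True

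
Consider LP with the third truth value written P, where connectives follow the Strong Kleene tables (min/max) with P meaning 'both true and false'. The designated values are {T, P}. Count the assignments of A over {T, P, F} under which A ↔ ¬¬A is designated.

A=T: T ✓
A=P: P ✓
A=F: T ✓

3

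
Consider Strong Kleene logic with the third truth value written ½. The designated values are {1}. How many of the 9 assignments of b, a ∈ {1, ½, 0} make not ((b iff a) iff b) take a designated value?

2

Designated under: (b=1, a=0); (b=0, a=0).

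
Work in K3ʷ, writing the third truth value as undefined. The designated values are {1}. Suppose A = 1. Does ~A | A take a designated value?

Yes

~A = ~1 = 0
~A | A = 0 | 1 = 1
1 ∈ {1}.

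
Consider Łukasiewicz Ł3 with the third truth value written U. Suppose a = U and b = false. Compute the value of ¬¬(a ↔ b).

U

a ↔ b = U ↔ false = U  [1 − |½−0|]
¬(a ↔ b) = ¬U = U
¬¬(a ↔ b) = ¬U = U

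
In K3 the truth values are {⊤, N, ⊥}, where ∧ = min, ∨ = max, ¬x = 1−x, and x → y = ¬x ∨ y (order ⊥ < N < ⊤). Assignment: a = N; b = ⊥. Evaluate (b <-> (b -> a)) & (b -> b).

⊥

b -> a = ⊥ -> N = ⊤  [~⊥ | N]
b <-> (b -> a) = ⊥ <-> ⊤ = ⊥
b -> b = ⊥ -> ⊥ = ⊤
(b <-> (b -> a)) & (b -> b) = ⊥ & ⊤ = ⊥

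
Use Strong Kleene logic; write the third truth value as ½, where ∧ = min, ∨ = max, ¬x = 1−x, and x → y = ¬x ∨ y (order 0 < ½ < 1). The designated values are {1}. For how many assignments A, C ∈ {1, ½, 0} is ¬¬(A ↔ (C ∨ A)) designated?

Designated under: (A=1, C=1); (A=1, C=½); (A=1, C=0); (A=0, C=0).

4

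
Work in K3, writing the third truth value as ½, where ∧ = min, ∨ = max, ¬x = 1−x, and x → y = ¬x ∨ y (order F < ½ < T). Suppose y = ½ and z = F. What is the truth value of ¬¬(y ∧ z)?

y ∧ z = ½ ∧ F = F
¬(y ∧ z) = ¬F = T
¬¬(y ∧ z) = ¬T = F

F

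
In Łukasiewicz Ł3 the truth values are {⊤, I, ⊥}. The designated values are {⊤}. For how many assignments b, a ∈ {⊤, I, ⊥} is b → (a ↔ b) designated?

Of the 9 assignments, 7 give a value in {⊤}.

7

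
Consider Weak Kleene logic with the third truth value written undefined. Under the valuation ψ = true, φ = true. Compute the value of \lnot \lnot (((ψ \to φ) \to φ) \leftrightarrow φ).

true

ψ \to φ = true \to true = true
(ψ \to φ) \to φ = true \to true = true
((ψ \to φ) \to φ) \leftrightarrow φ = true \leftrightarrow true = true
\lnot (((ψ \to φ) \to φ) \leftrightarrow φ) = \lnot true = false
\lnot \lnot (((ψ \to φ) \to φ) \leftrightarrow φ) = \lnot false = true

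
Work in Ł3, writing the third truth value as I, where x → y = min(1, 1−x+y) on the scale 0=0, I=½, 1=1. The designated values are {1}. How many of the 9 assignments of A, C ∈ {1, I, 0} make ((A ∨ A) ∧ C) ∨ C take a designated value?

3

Designated under: (A=1, C=1); (A=I, C=1); (A=0, C=1).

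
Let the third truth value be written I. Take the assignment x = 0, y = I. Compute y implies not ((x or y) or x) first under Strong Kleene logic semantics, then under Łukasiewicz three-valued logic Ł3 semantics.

I; 1

In Strong Kleene logic: x or y = 0 or I = I
(x or y) or x = I or 0 = I
not ((x or y) or x) = not I = I
y implies not ((x or y) or x) = I implies I = I  [not I or I]
In Łukasiewicz three-valued logic Ł3: x or y = 0 or I = I
(x or y) or x = I or 0 = I
not ((x or y) or x) = not I = I
y implies not ((x or y) or x) = I implies I = 1
They differ because Strong Kleene logic and Łukasiewicz three-valued logic Ł3 treat I differently under implication.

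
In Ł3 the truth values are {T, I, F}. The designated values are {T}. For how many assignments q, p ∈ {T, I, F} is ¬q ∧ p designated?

1

Designated under: (q=F, p=T).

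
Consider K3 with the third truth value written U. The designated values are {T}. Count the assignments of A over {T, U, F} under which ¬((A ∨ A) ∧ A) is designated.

1

A=T: F ·
A=U: U ·
A=F: T ✓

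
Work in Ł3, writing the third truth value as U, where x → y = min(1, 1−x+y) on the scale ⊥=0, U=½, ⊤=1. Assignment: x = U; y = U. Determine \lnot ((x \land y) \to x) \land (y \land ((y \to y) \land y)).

x \land y = U \land U = U
(x \land y) \to x = U \to U = ⊤  [min(1, 1−½+½)]
\lnot ((x \land y) \to x) = \lnot ⊤ = ⊥
y \to y = U \to U = ⊤
(y \to y) \land y = ⊤ \land U = U
y \land ((y \to y) \land y) = U \land U = U
\lnot ((x \land y) \to x) \land (y \land ((y \to y) \land y)) = ⊥ \land U = ⊥

⊥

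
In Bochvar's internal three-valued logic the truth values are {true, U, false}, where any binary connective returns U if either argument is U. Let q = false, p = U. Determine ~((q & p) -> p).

U

q & p = false & U = U
(q & p) -> p = U -> U = U  [any arg is the third value ⇒ result is the third value]
~((q & p) -> p) = ~U = U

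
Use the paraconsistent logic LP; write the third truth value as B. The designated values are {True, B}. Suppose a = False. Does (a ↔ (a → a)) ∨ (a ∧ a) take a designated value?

No

a → a = False → False = True
a ↔ (a → a) = False ↔ True = False
a ∧ a = False ∧ False = False
(a ↔ (a → a)) ∨ (a ∧ a) = False ∨ False = False
False ∉ {True, B}.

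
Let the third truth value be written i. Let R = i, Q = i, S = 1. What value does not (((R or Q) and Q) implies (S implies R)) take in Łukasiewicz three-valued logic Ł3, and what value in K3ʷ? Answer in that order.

In Łukasiewicz three-valued logic Ł3: R or Q = i or i = i
(R or Q) and Q = i and i = i
S implies R = 1 implies i = i  [min(1, 1−1+½)]
((R or Q) and Q) implies (S implies R) = i implies i = 1
not (((R or Q) and Q) implies (S implies R)) = not 1 = 0
In K3ʷ: R or Q = i or i = i
(R or Q) and Q = i and i = i
S implies R = 1 implies i = i  [any arg is the third value ⇒ result is the third value]
((R or Q) and Q) implies (S implies R) = i implies i = i
not (((R or Q) and Q) implies (S implies R)) = not i = i
They differ because Łukasiewicz three-valued logic Ł3 and K3ʷ treat i differently under the binary connectives.

0; i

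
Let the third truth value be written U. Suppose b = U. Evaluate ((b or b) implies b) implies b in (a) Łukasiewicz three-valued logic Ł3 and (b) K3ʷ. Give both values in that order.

In Łukasiewicz three-valued logic Ł3: b or b = U or U = U
(b or b) implies b = U implies U = True  [min(1, 1−½+½)]
((b or b) implies b) implies b = True implies U = U
In K3ʷ: b or b = U or U = U
(b or b) implies b = U implies U = U
((b or b) implies b) implies b = U implies U = U

U; U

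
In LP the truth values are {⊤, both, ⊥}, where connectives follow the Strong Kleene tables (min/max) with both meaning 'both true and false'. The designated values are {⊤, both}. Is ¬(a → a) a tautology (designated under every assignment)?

No

Countermodel: a=⊤ gives ⊥, which is not designated.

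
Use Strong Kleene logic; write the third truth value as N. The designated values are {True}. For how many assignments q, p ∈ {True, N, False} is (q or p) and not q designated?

1

Designated under: (q=False, p=True).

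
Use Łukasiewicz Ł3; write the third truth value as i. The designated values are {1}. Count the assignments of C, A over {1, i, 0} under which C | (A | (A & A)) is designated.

5

Of the 9 assignments, 5 give a value in {1}.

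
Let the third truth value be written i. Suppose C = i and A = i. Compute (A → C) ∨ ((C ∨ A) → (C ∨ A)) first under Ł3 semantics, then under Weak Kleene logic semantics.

In Ł3: A → C = i → i = ⊤  [min(1, 1−½+½)]
C ∨ A = i ∨ i = i
C ∨ A = i ∨ i = i
(C ∨ A) → (C ∨ A) = i → i = ⊤
(A → C) ∨ ((C ∨ A) → (C ∨ A)) = ⊤ ∨ ⊤ = ⊤
In Weak Kleene logic: A → C = i → i = i  [any arg is the third value ⇒ result is the third value]
C ∨ A = i ∨ i = i
C ∨ A = i ∨ i = i
(C ∨ A) → (C ∨ A) = i → i = i
(A → C) ∨ ((C ∨ A) → (C ∨ A)) = i ∨ i = i
They differ because Ł3 and Weak Kleene logic treat i differently under the binary connectives.

⊤; i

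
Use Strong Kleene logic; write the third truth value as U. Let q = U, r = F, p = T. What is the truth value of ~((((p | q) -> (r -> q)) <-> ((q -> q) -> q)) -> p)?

p | q = T | U = T
r -> q = F -> U = T  [~F | U]
(p | q) -> (r -> q) = T -> T = T
q -> q = U -> U = U
(q -> q) -> q = U -> U = U
((p | q) -> (r -> q)) <-> ((q -> q) -> q) = T <-> U = U
(((p | q) -> (r -> q)) <-> ((q -> q) -> q)) -> p = U -> T = T
~((((p | q) -> (r -> q)) <-> ((q -> q) -> q)) -> p) = ~T = F

F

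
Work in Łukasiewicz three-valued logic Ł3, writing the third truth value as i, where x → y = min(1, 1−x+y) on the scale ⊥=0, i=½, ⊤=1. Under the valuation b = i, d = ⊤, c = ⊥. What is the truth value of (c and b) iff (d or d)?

⊥

c and b = ⊥ and i = ⊥
d or d = ⊤ or ⊤ = ⊤
(c and b) iff (d or d) = ⊥ iff ⊤ = ⊥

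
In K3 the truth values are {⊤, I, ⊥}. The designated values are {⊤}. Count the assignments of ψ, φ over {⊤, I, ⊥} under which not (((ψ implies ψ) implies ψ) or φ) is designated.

1

Designated under: (ψ=⊥, φ=⊥).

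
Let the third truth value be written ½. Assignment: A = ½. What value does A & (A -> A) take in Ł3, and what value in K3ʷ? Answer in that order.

½; ½

In Ł3: A -> A = ½ -> ½ = True  [min(1, 1−½+½)]
A & (A -> A) = ½ & True = ½
In K3ʷ: A -> A = ½ -> ½ = ½  [any arg is the third value ⇒ result is the third value]
A & (A -> A) = ½ & ½ = ½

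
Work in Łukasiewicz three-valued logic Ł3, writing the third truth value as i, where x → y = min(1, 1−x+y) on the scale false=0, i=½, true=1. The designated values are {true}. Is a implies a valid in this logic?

Every assignment of a over {true, i, false} gives a value in {true}.
In particular, with a=i: a implies a = true.

Yes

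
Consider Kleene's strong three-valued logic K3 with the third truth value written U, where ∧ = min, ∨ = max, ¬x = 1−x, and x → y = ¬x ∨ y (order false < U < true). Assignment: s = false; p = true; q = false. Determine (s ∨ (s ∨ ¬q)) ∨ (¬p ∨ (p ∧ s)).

true

¬q = ¬false = true
s ∨ ¬q = false ∨ true = true
s ∨ (s ∨ ¬q) = false ∨ true = true
¬p = ¬true = false
p ∧ s = true ∧ false = false
¬p ∨ (p ∧ s) = false ∨ false = false
(s ∨ (s ∨ ¬q)) ∨ (¬p ∨ (p ∧ s)) = true ∨ false = true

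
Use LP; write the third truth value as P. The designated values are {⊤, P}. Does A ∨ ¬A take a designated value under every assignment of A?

Yes

Every assignment of A over {⊤, P, ⊥} gives a value in {⊤, P}.
In particular, with A=P: A ∨ ¬A = P.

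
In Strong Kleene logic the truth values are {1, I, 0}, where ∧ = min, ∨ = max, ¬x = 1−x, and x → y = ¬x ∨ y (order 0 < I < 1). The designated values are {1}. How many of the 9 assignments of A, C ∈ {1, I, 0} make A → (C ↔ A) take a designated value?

4

Designated under: (A=1, C=1); (A=0, C=1); (A=0, C=I); (A=0, C=0).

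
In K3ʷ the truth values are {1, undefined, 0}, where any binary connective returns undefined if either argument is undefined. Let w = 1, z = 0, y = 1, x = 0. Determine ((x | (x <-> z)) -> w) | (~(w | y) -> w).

x <-> z = 0 <-> 0 = 1
x | (x <-> z) = 0 | 1 = 1
(x | (x <-> z)) -> w = 1 -> 1 = 1
w | y = 1 | 1 = 1
~(w | y) = ~1 = 0
~(w | y) -> w = 0 -> 1 = 1
((x | (x <-> z)) -> w) | (~(w | y) -> w) = 1 | 1 = 1

1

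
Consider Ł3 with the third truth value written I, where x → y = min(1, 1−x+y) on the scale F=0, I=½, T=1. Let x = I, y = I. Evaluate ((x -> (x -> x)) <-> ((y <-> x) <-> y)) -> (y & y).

T

x -> x = I -> I = T  [min(1, 1−½+½)]
x -> (x -> x) = I -> T = T
y <-> x = I <-> I = T
(y <-> x) <-> y = T <-> I = I
(x -> (x -> x)) <-> ((y <-> x) <-> y) = T <-> I = I
y & y = I & I = I
((x -> (x -> x)) <-> ((y <-> x) <-> y)) -> (y & y) = I -> I = T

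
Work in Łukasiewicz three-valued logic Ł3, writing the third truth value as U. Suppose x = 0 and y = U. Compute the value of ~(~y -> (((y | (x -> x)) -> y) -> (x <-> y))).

0

~y = ~U = U
x -> x = 0 -> 0 = 1
y | (x -> x) = U | 1 = 1
(y | (x -> x)) -> y = 1 -> U = U  [min(1, 1−1+½)]
x <-> y = 0 <-> U = U
((y | (x -> x)) -> y) -> (x <-> y) = U -> U = 1
~y -> (((y | (x -> x)) -> y) -> (x <-> y)) = U -> 1 = 1
~(~y -> (((y | (x -> x)) -> y) -> (x <-> y))) = ~1 = 0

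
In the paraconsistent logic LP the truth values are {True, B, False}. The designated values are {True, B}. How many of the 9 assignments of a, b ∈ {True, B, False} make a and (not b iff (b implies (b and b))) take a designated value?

Designated under: (a=True, b=B); (a=True, b=False); (a=B, b=B); (a=B, b=False).

4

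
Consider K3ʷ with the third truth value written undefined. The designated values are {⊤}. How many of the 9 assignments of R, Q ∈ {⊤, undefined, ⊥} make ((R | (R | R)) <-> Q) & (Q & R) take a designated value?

1

Designated under: (R=⊤, Q=⊤).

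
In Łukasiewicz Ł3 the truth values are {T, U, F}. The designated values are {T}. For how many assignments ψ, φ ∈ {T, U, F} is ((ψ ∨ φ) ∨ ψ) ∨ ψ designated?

Of the 9 assignments, 5 give a value in {T}.

5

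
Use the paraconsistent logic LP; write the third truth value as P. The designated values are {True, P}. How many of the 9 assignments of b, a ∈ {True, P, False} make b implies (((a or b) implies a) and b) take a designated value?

Of the 9 assignments, 8 give a value in {True, P}.

8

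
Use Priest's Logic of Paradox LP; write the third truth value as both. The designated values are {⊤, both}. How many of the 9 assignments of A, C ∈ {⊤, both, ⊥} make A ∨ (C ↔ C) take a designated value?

Of the 9 assignments, 9 give a value in {⊤, both}.

9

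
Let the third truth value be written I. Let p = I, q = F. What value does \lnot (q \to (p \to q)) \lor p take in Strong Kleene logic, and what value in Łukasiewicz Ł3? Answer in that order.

In Strong Kleene logic: p \to q = I \to F = I  [\lnot I \lor F]
q \to (p \to q) = F \to I = T
\lnot (q \to (p \to q)) = \lnot T = F
\lnot (q \to (p \to q)) \lor p = F \lor I = I
In Łukasiewicz Ł3: p \to q = I \to F = I  [min(1, 1−½+0)]
q \to (p \to q) = F \to I = T
\lnot (q \to (p \to q)) = \lnot T = F
\lnot (q \to (p \to q)) \lor p = F \lor I = I

I; I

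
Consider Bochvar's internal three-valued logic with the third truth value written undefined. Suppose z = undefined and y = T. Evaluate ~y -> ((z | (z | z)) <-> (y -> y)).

~y = ~T = F
z | z = undefined | undefined = undefined
z | (z | z) = undefined | undefined = undefined
y -> y = T -> T = T
(z | (z | z)) <-> (y -> y) = undefined <-> T = undefined
~y -> ((z | (z | z)) <-> (y -> y)) = F -> undefined = undefined  [any arg is the third value ⇒ result is the third value]

undefined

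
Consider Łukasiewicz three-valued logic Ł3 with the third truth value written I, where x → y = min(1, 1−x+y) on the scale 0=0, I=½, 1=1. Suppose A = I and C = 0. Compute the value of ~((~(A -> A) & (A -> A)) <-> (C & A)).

0

A -> A = I -> I = 1  [min(1, 1−½+½)]
~(A -> A) = ~1 = 0
A -> A = I -> I = 1
~(A -> A) & (A -> A) = 0 & 1 = 0
C & A = 0 & I = 0
(~(A -> A) & (A -> A)) <-> (C & A) = 0 <-> 0 = 1
~((~(A -> A) & (A -> A)) <-> (C & A)) = ~1 = 0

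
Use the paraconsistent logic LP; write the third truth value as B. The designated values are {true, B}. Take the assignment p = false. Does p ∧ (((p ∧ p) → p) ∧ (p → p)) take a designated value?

p ∧ p = false ∧ false = false
(p ∧ p) → p = false → false = true
p → p = false → false = true
((p ∧ p) → p) ∧ (p → p) = true ∧ true = true
p ∧ (((p ∧ p) → p) ∧ (p → p)) = false ∧ true = false
false ∉ {true, B}.

No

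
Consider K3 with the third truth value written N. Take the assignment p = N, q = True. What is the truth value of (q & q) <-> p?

N

q & q = True & True = True
(q & q) <-> p = True <-> N = N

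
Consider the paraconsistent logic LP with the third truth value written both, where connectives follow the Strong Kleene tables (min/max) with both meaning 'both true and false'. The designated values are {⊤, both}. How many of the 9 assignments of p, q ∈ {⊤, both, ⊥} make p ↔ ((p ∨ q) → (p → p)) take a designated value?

Of the 9 assignments, 6 give a value in {⊤, both}.

6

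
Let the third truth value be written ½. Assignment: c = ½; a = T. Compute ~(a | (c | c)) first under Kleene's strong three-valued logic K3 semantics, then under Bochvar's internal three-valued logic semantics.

In Kleene's strong three-valued logic K3: c | c = ½ | ½ = ½
a | (c | c) = T | ½ = T
~(a | (c | c)) = ~T = F
In Bochvar's internal three-valued logic: c | c = ½ | ½ = ½
a | (c | c) = T | ½ = ½
~(a | (c | c)) = ~½ = ½
They differ because Kleene's strong three-valued logic K3 and Bochvar's internal three-valued logic treat ½ differently under the binary connectives.

F; ½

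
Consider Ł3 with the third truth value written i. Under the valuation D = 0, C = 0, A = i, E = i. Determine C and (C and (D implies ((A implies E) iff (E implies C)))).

0

A implies E = i implies i = 1  [min(1, 1−½+½)]
E implies C = i implies 0 = i
(A implies E) iff (E implies C) = 1 iff i = i
D implies ((A implies E) iff (E implies C)) = 0 implies i = 1
C and (D implies ((A implies E) iff (E implies C))) = 0 and 1 = 0
C and (C and (D implies ((A implies E) iff (E implies C)))) = 0 and 0 = 0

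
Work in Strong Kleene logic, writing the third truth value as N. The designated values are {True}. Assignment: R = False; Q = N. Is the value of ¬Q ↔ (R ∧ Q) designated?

No

¬Q = ¬N = N
R ∧ Q = False ∧ N = False
¬Q ↔ (R ∧ Q) = N ↔ False = N
N ∉ {True}.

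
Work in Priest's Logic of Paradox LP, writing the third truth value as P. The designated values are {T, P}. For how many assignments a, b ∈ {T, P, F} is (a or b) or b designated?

Of the 9 assignments, 8 give a value in {T, P}.

8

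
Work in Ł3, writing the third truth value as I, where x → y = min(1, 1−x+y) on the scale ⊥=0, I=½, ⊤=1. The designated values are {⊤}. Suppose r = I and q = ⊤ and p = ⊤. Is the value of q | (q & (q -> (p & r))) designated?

p & r = ⊤ & I = I
q -> (p & r) = ⊤ -> I = I  [min(1, 1−1+½)]
q & (q -> (p & r)) = ⊤ & I = I
q | (q & (q -> (p & r))) = ⊤ | I = ⊤
⊤ ∈ {⊤}.

Yes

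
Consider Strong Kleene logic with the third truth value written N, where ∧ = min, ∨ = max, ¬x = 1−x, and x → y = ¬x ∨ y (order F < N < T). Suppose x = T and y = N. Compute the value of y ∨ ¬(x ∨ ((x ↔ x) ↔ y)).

N

x ↔ x = T ↔ T = T
(x ↔ x) ↔ y = T ↔ N = N
x ∨ ((x ↔ x) ↔ y) = T ∨ N = T
¬(x ∨ ((x ↔ x) ↔ y)) = ¬T = F
y ∨ ¬(x ∨ ((x ↔ x) ↔ y)) = N ∨ F = N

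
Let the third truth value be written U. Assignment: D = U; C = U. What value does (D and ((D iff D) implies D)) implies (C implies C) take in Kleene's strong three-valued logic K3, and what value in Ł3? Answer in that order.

In Kleene's strong three-valued logic K3: D iff D = U iff U = U
(D iff D) implies D = U implies U = U  [not U or U]
D and ((D iff D) implies D) = U and U = U
C implies C = U implies U = U
(D and ((D iff D) implies D)) implies (C implies C) = U implies U = U
In Ł3: D iff D = U iff U = ⊤  [1 − |½−½|]
(D iff D) implies D = ⊤ implies U = U
D and ((D iff D) implies D) = U and U = U
C implies C = U implies U = ⊤
(D and ((D iff D) implies D)) implies (C implies C) = U implies ⊤ = ⊤
They differ because Kleene's strong three-valued logic K3 and Ł3 treat U differently under implication.

U; ⊤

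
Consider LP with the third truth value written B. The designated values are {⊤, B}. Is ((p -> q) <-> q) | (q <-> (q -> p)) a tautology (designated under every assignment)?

No

Countermodel: p=⊥, q=⊥ gives ⊥, which is not designated.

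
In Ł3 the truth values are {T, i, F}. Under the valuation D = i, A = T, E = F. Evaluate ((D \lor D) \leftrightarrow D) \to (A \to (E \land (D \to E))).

D \lor D = i \lor i = i
(D \lor D) \leftrightarrow D = i \leftrightarrow i = T  [1 − |½−½|]
D \to E = i \to F = i
E \land (D \to E) = F \land i = F
A \to (E \land (D \to E)) = T \to F = F
((D \lor D) \leftrightarrow D) \to (A \to (E \land (D \to E))) = T \to F = F

F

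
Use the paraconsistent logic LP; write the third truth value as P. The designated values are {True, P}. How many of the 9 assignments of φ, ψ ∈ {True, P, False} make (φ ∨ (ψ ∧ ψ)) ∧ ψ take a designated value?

6

Of the 9 assignments, 6 give a value in {True, P}.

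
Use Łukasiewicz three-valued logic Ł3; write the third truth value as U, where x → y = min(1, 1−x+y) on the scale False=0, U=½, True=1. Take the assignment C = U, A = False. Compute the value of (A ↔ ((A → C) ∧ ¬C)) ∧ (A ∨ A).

False

A → C = False → U = True  [min(1, 1−0+½)]
¬C = ¬U = U
(A → C) ∧ ¬C = True ∧ U = U
A ↔ ((A → C) ∧ ¬C) = False ↔ U = U
A ∨ A = False ∨ False = False
(A ↔ ((A → C) ∧ ¬C)) ∧ (A ∨ A) = U ∧ False = False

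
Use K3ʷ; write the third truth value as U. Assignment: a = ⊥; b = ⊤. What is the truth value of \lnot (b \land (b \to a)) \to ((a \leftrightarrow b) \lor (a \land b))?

b \to a = ⊤ \to ⊥ = ⊥
b \land (b \to a) = ⊤ \land ⊥ = ⊥
\lnot (b \land (b \to a)) = \lnot ⊥ = ⊤
a \leftrightarrow b = ⊥ \leftrightarrow ⊤ = ⊥
a \land b = ⊥ \land ⊤ = ⊥
(a \leftrightarrow b) \lor (a \land b) = ⊥ \lor ⊥ = ⊥
\lnot (b \land (b \to a)) \to ((a \leftrightarrow b) \lor (a \land b)) = ⊤ \to ⊥ = ⊥

⊥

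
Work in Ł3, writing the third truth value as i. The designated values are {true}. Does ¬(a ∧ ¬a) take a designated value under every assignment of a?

Countermodel: a=i gives i, which is not designated.

No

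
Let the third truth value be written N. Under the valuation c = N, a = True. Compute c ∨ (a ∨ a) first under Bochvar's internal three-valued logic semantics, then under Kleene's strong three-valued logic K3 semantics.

In Bochvar's internal three-valued logic: a ∨ a = True ∨ True = True
c ∨ (a ∨ a) = N ∨ True = N
In Kleene's strong three-valued logic K3: a ∨ a = True ∨ True = True
c ∨ (a ∨ a) = N ∨ True = True
They differ because Bochvar's internal three-valued logic and Kleene's strong three-valued logic K3 treat N differently under the binary connectives.

N; True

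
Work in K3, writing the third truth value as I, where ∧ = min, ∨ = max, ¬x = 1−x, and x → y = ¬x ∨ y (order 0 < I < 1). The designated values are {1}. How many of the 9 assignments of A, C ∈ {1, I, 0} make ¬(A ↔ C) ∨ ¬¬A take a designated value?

4

Designated under: (A=1, C=1); (A=1, C=I); (A=1, C=0); (A=0, C=1).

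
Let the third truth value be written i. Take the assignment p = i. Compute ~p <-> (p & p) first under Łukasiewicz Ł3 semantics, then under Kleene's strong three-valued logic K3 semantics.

1; i

In Łukasiewicz Ł3: ~p = ~i = i
p & p = i & i = i
~p <-> (p & p) = i <-> i = 1  [1 − |½−½|]
In Kleene's strong three-valued logic K3: ~p = ~i = i
p & p = i & i = i
~p <-> (p & p) = i <-> i = i
They differ because Łukasiewicz Ł3 and Kleene's strong three-valued logic K3 treat i differently under implication.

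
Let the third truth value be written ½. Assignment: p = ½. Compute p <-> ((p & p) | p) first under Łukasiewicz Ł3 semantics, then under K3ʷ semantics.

In Łukasiewicz Ł3: p & p = ½ & ½ = ½
(p & p) | p = ½ | ½ = ½
p <-> ((p & p) | p) = ½ <-> ½ = True  [1 − |½−½|]
In K3ʷ: p & p = ½ & ½ = ½
(p & p) | p = ½ | ½ = ½
p <-> ((p & p) | p) = ½ <-> ½ = ½
They differ because Łukasiewicz Ł3 and K3ʷ treat ½ differently under the binary connectives.

True; ½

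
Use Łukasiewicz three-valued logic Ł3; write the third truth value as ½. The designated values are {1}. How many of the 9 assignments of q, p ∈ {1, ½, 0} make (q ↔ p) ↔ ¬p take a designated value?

Designated under: (q=1, p=½); (q=0, p=1); (q=0, p=½); (q=0, p=0).

4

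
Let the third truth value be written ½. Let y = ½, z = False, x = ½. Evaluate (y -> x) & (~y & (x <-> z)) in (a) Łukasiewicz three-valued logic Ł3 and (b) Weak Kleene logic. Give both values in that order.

In Łukasiewicz three-valued logic Ł3: y -> x = ½ -> ½ = True  [min(1, 1−½+½)]
~y = ~½ = ½
x <-> z = ½ <-> False = ½
~y & (x <-> z) = ½ & ½ = ½
(y -> x) & (~y & (x <-> z)) = True & ½ = ½
In Weak Kleene logic: y -> x = ½ -> ½ = ½
~y = ~½ = ½
x <-> z = ½ <-> False = ½
~y & (x <-> z) = ½ & ½ = ½
(y -> x) & (~y & (x <-> z)) = ½ & ½ = ½

½; ½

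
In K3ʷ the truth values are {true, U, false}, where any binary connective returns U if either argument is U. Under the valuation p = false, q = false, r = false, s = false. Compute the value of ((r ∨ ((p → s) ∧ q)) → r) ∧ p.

false

p → s = false → false = true
(p → s) ∧ q = true ∧ false = false
r ∨ ((p → s) ∧ q) = false ∨ false = false
(r ∨ ((p → s) ∧ q)) → r = false → false = true
((r ∨ ((p → s) ∧ q)) → r) ∧ p = true ∧ false = false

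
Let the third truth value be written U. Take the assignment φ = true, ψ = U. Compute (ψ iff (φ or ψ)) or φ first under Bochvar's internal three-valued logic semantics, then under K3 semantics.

In Bochvar's internal three-valued logic: φ or ψ = true or U = U
ψ iff (φ or ψ) = U iff U = U
(ψ iff (φ or ψ)) or φ = U or true = U
In K3: φ or ψ = true or U = true
ψ iff (φ or ψ) = U iff true = U
(ψ iff (φ or ψ)) or φ = U or true = true
They differ because Bochvar's internal three-valued logic and K3 treat U differently under the binary connectives.

U; true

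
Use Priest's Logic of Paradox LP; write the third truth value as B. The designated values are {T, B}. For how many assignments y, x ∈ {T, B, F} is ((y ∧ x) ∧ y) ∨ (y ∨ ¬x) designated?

8

Of the 9 assignments, 8 give a value in {T, B}.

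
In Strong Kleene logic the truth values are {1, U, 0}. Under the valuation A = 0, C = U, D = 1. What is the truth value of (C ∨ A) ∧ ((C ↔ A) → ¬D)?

C ∨ A = U ∨ 0 = U
C ↔ A = U ↔ 0 = U
¬D = ¬1 = 0
(C ↔ A) → ¬D = U → 0 = U  [¬U ∨ 0]
(C ∨ A) ∧ ((C ↔ A) → ¬D) = U ∧ U = U

U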